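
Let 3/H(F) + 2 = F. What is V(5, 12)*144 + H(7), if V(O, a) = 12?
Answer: 8643/5 ≈ 1728.6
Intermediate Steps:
H(F) = 3/(-2 + F)
V(5, 12)*144 + H(7) = 12*144 + 3/(-2 + 7) = 1728 + 3/5 = 1728 + 3*(⅕) = 1728 + ⅗ = 8643/5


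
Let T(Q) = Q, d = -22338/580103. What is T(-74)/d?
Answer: 21463811/11169 ≈ 1921.7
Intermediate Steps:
d = -22338/580103 (d = -22338*1/580103 = -22338/580103 ≈ -0.038507)
T(-74)/d = -74/(-22338/580103) = -74*(-580103/22338) = 21463811/11169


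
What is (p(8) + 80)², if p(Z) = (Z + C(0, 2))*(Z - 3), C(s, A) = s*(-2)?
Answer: 14400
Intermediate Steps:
C(s, A) = -2*s
p(Z) = Z*(-3 + Z) (p(Z) = (Z - 2*0)*(Z - 3) = (Z + 0)*(-3 + Z) = Z*(-3 + Z))
(p(8) + 80)² = (8*(-3 + 8) + 80)² = (8*5 + 80)² = (40 + 80)² = 120² = 14400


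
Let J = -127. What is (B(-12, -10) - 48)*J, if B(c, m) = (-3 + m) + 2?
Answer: 7493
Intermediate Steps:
B(c, m) = -1 + m
(B(-12, -10) - 48)*J = ((-1 - 10) - 48)*(-127) = (-11 - 48)*(-127) = -59*(-127) = 7493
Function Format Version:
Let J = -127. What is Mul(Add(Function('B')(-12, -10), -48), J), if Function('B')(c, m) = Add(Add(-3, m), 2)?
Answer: 7493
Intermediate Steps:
Function('B')(c, m) = Add(-1, m)
Mul(Add(Function('B')(-12, -10), -48), J) = Mul(Add(Add(-1, -10), -48), -127) = Mul(Add(-11, -48), -127) = Mul(-59, -127) = 7493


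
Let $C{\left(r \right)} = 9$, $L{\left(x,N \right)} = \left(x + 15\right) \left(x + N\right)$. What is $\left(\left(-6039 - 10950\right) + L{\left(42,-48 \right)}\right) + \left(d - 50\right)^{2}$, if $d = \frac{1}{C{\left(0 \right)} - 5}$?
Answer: $- \frac{237695}{16} \approx -14856.0$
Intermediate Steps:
$L{\left(x,N \right)} = \left(15 + x\right) \left(N + x\right)$
$d = \frac{1}{4}$ ($d = \frac{1}{9 - 5} = \frac{1}{4} \approx 0.25$)
$\left(\left(-6039 - 10950\right) + L{\left(42,-48 \right)}\right) + \left(d - 50\right)^{2} = \left(\left(-6039 - 10950\right) + \left(42^{2} + 15 \left(-48\right) + 15 \cdot 42 - 2016\right)\right) + \left(\frac{1}{4} - 50\right)^{2} = \left(-16989 + \left(1764 - 720 + 630 - 2016\right)\right) + \left(- \frac{199}{4}\right)^{2} = \left(-16989 - 342\right) + \frac{39601}{16} = -17331 + \frac{39601}{16} = - \frac{237695}{16}$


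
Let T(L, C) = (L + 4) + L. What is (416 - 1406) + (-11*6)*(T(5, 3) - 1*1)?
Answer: -1848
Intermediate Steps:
T(L, C) = 4 + 2*L (T(L, C) = (4 + L) + L = 4 + 2*L)
(416 - 1406) + (-11*6)*(T(5, 3) - 1*1) = (416 - 1406) + (-11*6)*((4 + 2*5) - 1*1) = -990 - 66*((4 + 10) - 1) = -990 - 66*(14 - 1) = -990 - 66*13 = -990 - 858 = -1848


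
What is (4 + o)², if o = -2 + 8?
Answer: 100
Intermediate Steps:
o = 6
(4 + o)² = (4 + 6)² = 10² = 100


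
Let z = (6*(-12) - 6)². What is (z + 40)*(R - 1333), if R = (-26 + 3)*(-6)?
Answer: -7318180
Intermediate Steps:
R = 138 (R = -23*(-6) = 138)
z = 6084 (z = (-72 - 6)² = (-78)² = 6084)
(z + 40)*(R - 1333) = (6084 + 40)*(138 - 1333) = 6124*(-1195) = -7318180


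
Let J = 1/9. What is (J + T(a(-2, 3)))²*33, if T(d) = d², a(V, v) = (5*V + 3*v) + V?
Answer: 73964/27 ≈ 2739.4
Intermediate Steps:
a(V, v) = 3*v + 6*V (a(V, v) = (3*v + 5*V) + V = 3*v + 6*V)
J = ⅑ ≈ 0.11111
(J + T(a(-2, 3)))²*33 = (⅑ + (3*3 + 6*(-2))²)²*33 = (⅑ + (9 - 12)²)²*33 = (⅑ + (-3)²)²*33 = (⅑ + 9)²*33 = (82/9)²*33 = (6724/81)*33 = 73964/27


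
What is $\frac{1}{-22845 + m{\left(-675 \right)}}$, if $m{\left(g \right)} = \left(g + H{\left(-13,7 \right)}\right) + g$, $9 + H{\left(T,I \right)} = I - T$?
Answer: $- \frac{1}{24184} \approx -4.135 \cdot 10^{-5}$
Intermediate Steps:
$H{\left(T,I \right)} = -9 + I - T$ ($H{\left(T,I \right)} = -9 + \left(I - T\right) = -9 + I - T$)
$m{\left(g \right)} = 11 + 2 g$ ($m{\left(g \right)} = \left(g - -11\right) + g = \left(g + \left(-9 + 7 + 13\right)\right) + g = \left(g + 11\right) + g = \left(11 + g\right) + g = 11 + 2 g$)
$\frac{1}{-22845 + m{\left(-675 \right)}} = \frac{1}{-22845 + \left(11 + 2 \left(-675\right)\right)} = \frac{1}{-22845 + \left(11 - 1350\right)} = \frac{1}{-22845 - 1339} = \frac{1}{-24184} = - \frac{1}{24184}$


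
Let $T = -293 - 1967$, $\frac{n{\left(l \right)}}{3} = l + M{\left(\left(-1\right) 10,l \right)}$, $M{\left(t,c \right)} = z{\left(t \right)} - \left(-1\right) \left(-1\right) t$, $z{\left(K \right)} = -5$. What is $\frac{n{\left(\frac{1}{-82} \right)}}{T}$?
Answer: $- \frac{1227}{185320} \approx -0.006621$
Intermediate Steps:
$M{\left(t,c \right)} = -5 - t$ ($M{\left(t,c \right)} = -5 - \left(-1\right) \left(-1\right) t = -5 - 1 t = -5 - t$)
$n{\left(l \right)} = 15 + 3 l$ ($n{\left(l \right)} = 3 \left(l - \left(5 - 10\right)\right) = 3 \left(l - -5\right) = 3 \left(l + \left(-5 + 10\right)\right) = 3 \left(l + 5\right) = 3 \left(5 + l\right) = 15 + 3 l$)
$T = -2260$ ($T = -293 - 1967 = -2260$)
$\frac{n{\left(\frac{1}{-82} \right)}}{T} = \frac{15 + \frac{3}{-82}}{-2260} = \left(15 + 3 \left(- \frac{1}{82}\right)\right) \left(- \frac{1}{2260}\right) = \left(15 - \frac{3}{82}\right) \left(- \frac{1}{2260}\right) = \frac{1227}{82} \left(- \frac{1}{2260}\right) = - \frac{1227}{185320}$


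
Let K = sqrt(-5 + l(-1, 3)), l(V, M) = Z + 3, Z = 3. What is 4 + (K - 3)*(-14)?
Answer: 32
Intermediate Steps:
l(V, M) = 6 (l(V, M) = 3 + 3 = 6)
K = 1 (K = sqrt(-5 + 6) = sqrt(1) = 1)
4 + (K - 3)*(-14) = 4 + (1 - 3)*(-14) = 4 - 2*(-14) = 4 + 28 = 32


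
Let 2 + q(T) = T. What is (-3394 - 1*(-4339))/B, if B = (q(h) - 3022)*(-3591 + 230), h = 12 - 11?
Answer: 945/10160303 ≈ 9.3009e-5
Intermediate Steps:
h = 1
q(T) = -2 + T
B = 10160303 (B = ((-2 + 1) - 3022)*(-3591 + 230) = (-1 - 3022)*(-3361) = -3023*(-3361) = 10160303)
(-3394 - 1*(-4339))/B = (-3394 - 1*(-4339))/10160303 = (-3394 + 4339)*(1/10160303) = 945*(1/10160303) = 945/10160303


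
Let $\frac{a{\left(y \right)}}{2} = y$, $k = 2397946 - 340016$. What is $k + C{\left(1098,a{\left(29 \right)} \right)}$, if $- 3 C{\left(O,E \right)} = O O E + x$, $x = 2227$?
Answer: $- \frac{63753469}{3} \approx -2.1251 \cdot 10^{7}$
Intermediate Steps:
$k = 2057930$ ($k = 2397946 - 340016 = 2057930$)
$a{\left(y \right)} = 2 y$
$C{\left(O,E \right)} = - \frac{2227}{3} - \frac{E O^{2}}{3}$ ($C{\left(O,E \right)} = - \frac{O O E + 2227}{3} = - \frac{O^{2} E + 2227}{3} = - \frac{E O^{2} + 2227}{3} = - \frac{2227 + E O^{2}}{3} = - \frac{2227}{3} - \frac{E O^{2}}{3}$)
$k + C{\left(1098,a{\left(29 \right)} \right)} = 2057930 - \left(\frac{2227}{3} + \frac{2 \cdot 29 \cdot 1098^{2}}{3}\right) = 2057930 - \left(\frac{2227}{3} + \frac{58}{3} \cdot 1205604\right) = 2057930 - \frac{69927259}{3} = - \frac{63753469}{3}$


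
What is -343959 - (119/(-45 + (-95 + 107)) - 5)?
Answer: -11350363/33 ≈ -3.4395e+5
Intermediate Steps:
-343959 - (119/(-45 + (-95 + 107)) - 5) = -343959 - (119/(-45 + 12) - 5) = -343959 - (119/(-33) - 5) = -343959 - (-1/33*119 - 5) = -343959 - (-119/33 - 5) = -343959 - 1*(-284/33) = -343959 + 284/33 = -11350363/33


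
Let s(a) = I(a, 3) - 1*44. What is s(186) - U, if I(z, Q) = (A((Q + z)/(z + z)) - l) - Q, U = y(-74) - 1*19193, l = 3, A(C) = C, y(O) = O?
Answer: 2382971/124 ≈ 19218.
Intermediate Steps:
U = -19267 (U = -74 - 1*19193 = -74 - 19193 = -19267)
I(z, Q) = -3 - Q + (Q + z)/(2*z) (I(z, Q) = ((Q + z)/(z + z) - 1*3) - Q = ((Q + z)/((2*z)) - 3) - Q = ((Q + z)*(1/(2*z)) - 3) - Q = ((Q + z)/(2*z) - 3) - Q = (-3 + (Q + z)/(2*z)) - Q = -3 - Q + (Q + z)/(2*z))
s(a) = -99/2 + 3/(2*a) (s(a) = (-5/2 - 1*3 + (½)*3/a) - 1*44 = (-5/2 - 3 + 3/(2*a)) - 44 = (-11/2 + 3/(2*a)) - 44 = -99/2 + 3/(2*a))
s(186) - U = (3/2)*(1 - 33*186)/186 - 1*(-19267) = (3/2)*(1/186)*(1 - 6138) + 19267 = (3/2)*(1/186)*(-6137) + 19267 = -6137/124 + 19267 = 2382971/124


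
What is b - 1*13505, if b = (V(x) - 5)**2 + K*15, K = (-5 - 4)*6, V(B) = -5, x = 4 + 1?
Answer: -14215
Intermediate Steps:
x = 5
K = -54 (K = -9*6 = -54)
b = -710 (b = (-5 - 5)**2 - 54*15 = (-10)**2 - 810 = 100 - 810 = -710)
b - 1*13505 = -710 - 1*13505 = -710 - 13505 = -14215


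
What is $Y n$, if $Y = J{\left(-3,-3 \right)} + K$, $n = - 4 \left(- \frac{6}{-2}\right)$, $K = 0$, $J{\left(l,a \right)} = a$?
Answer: $36$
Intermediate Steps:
$n = -12$ ($n = - 4 \left(\left(-6\right) \left(- \frac{1}{2}\right)\right) = \left(-4\right) 3 = -12$)
$Y = -3$ ($Y = -3 + 0 = -3$)
$Y n = \left(-3\right) \left(-12\right) = 36$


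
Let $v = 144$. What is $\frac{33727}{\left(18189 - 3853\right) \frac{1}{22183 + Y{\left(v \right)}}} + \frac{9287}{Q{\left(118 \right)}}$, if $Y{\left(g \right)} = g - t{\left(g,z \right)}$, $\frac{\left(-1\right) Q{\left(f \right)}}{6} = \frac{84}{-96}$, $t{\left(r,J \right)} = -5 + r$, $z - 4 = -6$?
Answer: $\frac{580270783}{10752} \approx 53969.0$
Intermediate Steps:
$z = -2$ ($z = 4 - 6 = -2$)
$Q{\left(f \right)} = \frac{21}{4}$ ($Q{\left(f \right)} = - 6 \frac{84}{-96} = - 6 \cdot 84 \left(- \frac{1}{96}\right) = \left(-6\right) \left(- \frac{7}{8}\right) = \frac{21}{4}$)
$Y{\left(g \right)} = 5$ ($Y{\left(g \right)} = g - \left(-5 + g\right) = 5$)
$\frac{33727}{\left(18189 - 3853\right) \frac{1}{22183 + Y{\left(v \right)}}} + \frac{9287}{Q{\left(118 \right)}} = \frac{33727}{\left(18189 - 3853\right) \frac{1}{22183 + 5}} + \frac{9287}{\frac{21}{4}} = \frac{33727}{14336 \cdot \frac{1}{22188}} + 9287 \cdot \frac{4}{21} = \frac{33727}{14336 \cdot \frac{1}{22188}} + \frac{37148}{21} = \frac{33727}{\frac{3584}{5547}} + \frac{37148}{21} = 33727 \cdot \frac{5547}{3584} + \frac{37148}{21} = \frac{187083669}{3584} + \frac{37148}{21} = \frac{580270783}{10752}$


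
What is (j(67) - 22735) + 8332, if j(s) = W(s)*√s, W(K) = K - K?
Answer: -14403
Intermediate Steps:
W(K) = 0
j(s) = 0 (j(s) = 0*√s = 0)
(j(67) - 22735) + 8332 = (0 - 22735) + 8332 = -22735 + 8332 = -14403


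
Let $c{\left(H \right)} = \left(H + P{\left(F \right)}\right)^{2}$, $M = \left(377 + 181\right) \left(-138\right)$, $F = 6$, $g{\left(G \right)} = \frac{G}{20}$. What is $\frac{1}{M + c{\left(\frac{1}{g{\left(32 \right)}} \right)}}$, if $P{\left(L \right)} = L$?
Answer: $- \frac{64}{4925447} \approx -1.2994 \cdot 10^{-5}$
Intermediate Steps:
$g{\left(G \right)} = \frac{G}{20}$ ($g{\left(G \right)} = G \frac{1}{20} = \frac{G}{20}$)
$M = -77004$ ($M = 558 \left(-138\right) = -77004$)
$c{\left(H \right)} = \left(6 + H\right)^{2}$ ($c{\left(H \right)} = \left(H + 6\right)^{2} = \left(6 + H\right)^{2}$)
$\frac{1}{M + c{\left(\frac{1}{g{\left(32 \right)}} \right)}} = \frac{1}{-77004 + \left(6 + \frac{1}{\frac{1}{20} \cdot 32}\right)^{2}} = \frac{1}{-77004 + \left(6 + \frac{1}{\frac{8}{5}}\right)^{2}} = \frac{1}{-77004 + \left(6 + \frac{5}{8}\right)^{2}} = \frac{1}{-77004 + \left(\frac{53}{8}\right)^{2}} = \frac{1}{-77004 + \frac{2809}{64}} = \frac{1}{- \frac{4925447}{64}} = - \frac{64}{4925447}$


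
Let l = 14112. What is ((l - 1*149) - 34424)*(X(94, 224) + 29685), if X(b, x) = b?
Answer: -609308119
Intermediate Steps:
((l - 1*149) - 34424)*(X(94, 224) + 29685) = ((14112 - 1*149) - 34424)*(94 + 29685) = ((14112 - 149) - 34424)*29779 = (13963 - 34424)*29779 = -20461*29779 = -609308119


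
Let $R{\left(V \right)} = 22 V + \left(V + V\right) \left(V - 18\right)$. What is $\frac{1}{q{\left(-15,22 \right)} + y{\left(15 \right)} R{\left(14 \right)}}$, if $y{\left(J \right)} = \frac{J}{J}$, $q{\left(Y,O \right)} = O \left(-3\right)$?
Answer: $\frac{1}{130} \approx 0.0076923$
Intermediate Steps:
$q{\left(Y,O \right)} = - 3 O$
$y{\left(J \right)} = 1$
$R{\left(V \right)} = 22 V + 2 V \left(-18 + V\right)$
$\frac{1}{q{\left(-15,22 \right)} + y{\left(15 \right)} R{\left(14 \right)}} = \frac{1}{\left(-3\right) 22 + 1 \cdot 2 \cdot 14 \left(-7 + 14\right)} = \frac{1}{-66 + 1 \cdot 2 \cdot 14 \cdot 7} = \frac{1}{-66 + 1 \cdot 196} = \frac{1}{-66 + 196} = \frac{1}{130}$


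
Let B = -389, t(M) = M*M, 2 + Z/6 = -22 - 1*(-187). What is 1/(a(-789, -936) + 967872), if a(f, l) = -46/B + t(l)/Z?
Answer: 63407/61426667626 ≈ 1.0322e-6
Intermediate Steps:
Z = 978 (Z = -12 + 6*(-22 - 1*(-187)) = -12 + 6*(-22 + 187) = -12 + 6*165 = -12 + 990 = 978)
t(M) = M²
a(f, l) = 46/389 + l²/978 (a(f, l) = -46/(-389) + l²/978 = -46*(-1/389) + l²*(1/978) = 46/389 + l²/978)
1/(a(-789, -936) + 967872) = 1/((46/389 + (1/978)*(-936)²) + 967872) = 1/((46/389 + (1/978)*876096) + 967872) = 1/((46/389 + 146016/163) + 967872) = 1/(56807722/63407 + 967872) = 1/(61426667626/63407) = 63407/61426667626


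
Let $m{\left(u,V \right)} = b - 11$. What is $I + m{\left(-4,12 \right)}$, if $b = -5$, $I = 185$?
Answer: $169$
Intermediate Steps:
$m{\left(u,V \right)} = -16$ ($m{\left(u,V \right)} = -5 - 11 = -16$)
$I + m{\left(-4,12 \right)} = 185 - 16 = 169$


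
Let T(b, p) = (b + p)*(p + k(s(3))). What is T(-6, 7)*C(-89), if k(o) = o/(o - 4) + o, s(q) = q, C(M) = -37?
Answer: -259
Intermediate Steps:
k(o) = o + o/(-4 + o) (k(o) = o/(-4 + o) + o = o + o/(-4 + o))
T(b, p) = p*(b + p) (T(b, p) = (b + p)*(p + 3*(-3 + 3)/(-4 + 3)) = (b + p)*(p + 3*0/(-1)) = (b + p)*(p + 3*(-1)*0) = (b + p)*(p + 0) = (b + p)*p = p*(b + p))
T(-6, 7)*C(-89) = (7*(-6 + 7))*(-37) = (7*1)*(-37) = 7*(-37) = -259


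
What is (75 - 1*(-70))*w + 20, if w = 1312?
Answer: 190260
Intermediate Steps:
(75 - 1*(-70))*w + 20 = (75 - 1*(-70))*1312 + 20 = (75 + 70)*1312 + 20 = 145*1312 + 20 = 190240 + 20 = 190260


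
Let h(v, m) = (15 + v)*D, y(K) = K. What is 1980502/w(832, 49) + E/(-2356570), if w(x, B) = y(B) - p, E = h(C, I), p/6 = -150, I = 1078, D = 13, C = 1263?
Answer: 2333587915727/1118192465 ≈ 2086.9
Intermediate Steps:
p = -900 (p = 6*(-150) = -900)
h(v, m) = 195 + 13*v (h(v, m) = (15 + v)*13 = 195 + 13*v)
E = 16614 (E = 195 + 13*1263 = 195 + 16419 = 16614)
w(x, B) = 900 + B (w(x, B) = B - 1*(-900) = B + 900 = 900 + B)
1980502/w(832, 49) + E/(-2356570) = 1980502/(900 + 49) + 16614/(-2356570) = 1980502/949 + 16614*(-1/2356570) = 1980502*(1/949) - 8307/1178285 = 1980502/949 - 8307/1178285 = 2333587915727/1118192465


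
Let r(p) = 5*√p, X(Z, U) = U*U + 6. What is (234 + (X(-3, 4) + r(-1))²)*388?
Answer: 268884 + 85360*I ≈ 2.6888e+5 + 85360.0*I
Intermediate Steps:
X(Z, U) = 6 + U² (X(Z, U) = U² + 6 = 6 + U²)
(234 + (X(-3, 4) + r(-1))²)*388 = (234 + ((6 + 4²) + 5*√(-1))²)*388 = (234 + ((6 + 16) + 5*I)²)*388 = (234 + (22 + 5*I)²)*388 = 90792 + 388*(22 + 5*I)²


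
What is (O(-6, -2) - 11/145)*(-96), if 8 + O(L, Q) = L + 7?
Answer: 98496/145 ≈ 679.28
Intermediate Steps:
O(L, Q) = -1 + L (O(L, Q) = -8 + (L + 7) = -8 + (7 + L) = -1 + L)
(O(-6, -2) - 11/145)*(-96) = ((-1 - 6) - 11/145)*(-96) = (-7 - 11*1/145)*(-96) = (-7 - 11/145)*(-96) = -1026/145*(-96) = 98496/145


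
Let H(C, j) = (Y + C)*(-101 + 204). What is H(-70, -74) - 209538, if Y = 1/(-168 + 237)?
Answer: -14955509/69 ≈ -2.1675e+5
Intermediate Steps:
Y = 1/69 ≈ 0.014493
H(C, j) = 103/69 + 103*C (H(C, j) = (1/69 + C)*(-101 + 204) = (1/69 + C)*103 = 103/69 + 103*C)
H(-70, -74) - 209538 = (103/69 + 103*(-70)) - 209538 = (103/69 - 7210) - 209538 = -497387/69 - 209538 = -14955509/69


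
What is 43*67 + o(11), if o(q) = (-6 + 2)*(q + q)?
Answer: 2793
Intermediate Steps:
o(q) = -8*q
43*67 + o(11) = 43*67 - 8*11 = 2881 - 88 = 2793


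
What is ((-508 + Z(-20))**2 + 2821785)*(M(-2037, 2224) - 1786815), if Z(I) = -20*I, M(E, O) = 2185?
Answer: -5056658088870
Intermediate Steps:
((-508 + Z(-20))**2 + 2821785)*(M(-2037, 2224) - 1786815) = ((-508 - 20*(-20))**2 + 2821785)*(2185 - 1786815) = ((-508 + 400)**2 + 2821785)*(-1784630) = ((-108)**2 + 2821785)*(-1784630) = (11664 + 2821785)*(-1784630) = 2833449*(-1784630) = -5056658088870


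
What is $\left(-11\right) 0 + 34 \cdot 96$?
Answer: $3264$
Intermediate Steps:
$\left(-11\right) 0 + 34 \cdot 96 = 0 + 3264 = 3264$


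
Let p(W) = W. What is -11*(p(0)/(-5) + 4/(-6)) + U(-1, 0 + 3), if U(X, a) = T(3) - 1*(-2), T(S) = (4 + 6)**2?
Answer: 328/3 ≈ 109.33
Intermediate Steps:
T(S) = 100 (T(S) = 10**2 = 100)
U(X, a) = 102 (U(X, a) = 100 - 1*(-2) = 100 + 2 = 102)
-11*(p(0)/(-5) + 4/(-6)) + U(-1, 0 + 3) = -11*(0/(-5) + 4/(-6)) + 102 = -11*(0*(-1/5) + 4*(-1/6)) + 102 = -11*(0 - 2/3) + 102 = -11*(-2/3) + 102 = 22/3 + 102 = 328/3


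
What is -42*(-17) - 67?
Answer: 647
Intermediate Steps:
-42*(-17) - 67 = 714 - 67 = 647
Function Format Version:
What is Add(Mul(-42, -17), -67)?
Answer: 647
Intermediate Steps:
Add(Mul(-42, -17), -67) = Add(714, -67) = 647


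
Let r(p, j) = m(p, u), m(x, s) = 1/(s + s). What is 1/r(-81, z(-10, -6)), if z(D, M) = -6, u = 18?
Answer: 36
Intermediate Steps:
m(x, s) = 1/(2*s)
r(p, j) = 1/36 (r(p, j) = (1/2)/18 = (1/2)*(1/18) = 1/36)
1/r(-81, z(-10, -6)) = 1/(1/36) = 36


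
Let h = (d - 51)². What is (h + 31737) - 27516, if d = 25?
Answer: 4897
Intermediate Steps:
h = 676 (h = (25 - 51)² = (-26)² = 676)
(h + 31737) - 27516 = (676 + 31737) - 27516 = 32413 - 27516 = 4897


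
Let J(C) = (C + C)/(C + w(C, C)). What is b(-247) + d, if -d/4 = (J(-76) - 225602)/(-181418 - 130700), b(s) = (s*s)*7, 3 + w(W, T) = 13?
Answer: 2199336926081/5149947 ≈ 4.2706e+5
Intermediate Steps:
w(W, T) = 10 (w(W, T) = -3 + 13 = 10)
b(s) = 7*s² (b(s) = s²*7 = 7*s²)
J(C) = 2*C/(10 + C) (J(C) = (C + C)/(C + 10) = (2*C)/(10 + C) = 2*C/(10 + C))
d = -14889580/5149947 (d = -4*(2*(-76)/(10 - 76) - 225602)/(-181418 - 130700) = -4*(2*(-76)/(-66) - 225602)/(-312118) = -4*(2*(-76)*(-1/66) - 225602)*(-1)/312118 = -4*(76/33 - 225602)*(-1)/312118 = -(-29779160)*(-1)/(33*312118) = -4*3722395/5149947 = -14889580/5149947 ≈ -2.8912)
b(-247) + d = 7*(-247)² - 14889580/5149947 = 7*61009 - 14889580/5149947 = 427063 - 14889580/5149947 = 2199336926081/5149947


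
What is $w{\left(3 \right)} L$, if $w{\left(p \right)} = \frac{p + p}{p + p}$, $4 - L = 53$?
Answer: $-49$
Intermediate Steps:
$L = -49$ ($L = 4 - 53 = -49$)
$w{\left(p \right)} = 1$ ($w{\left(p \right)} = \frac{2 p}{2 p} = 2 p \frac{1}{2 p} = 1$)
$w{\left(3 \right)} L = 1 \left(-49\right) = -49$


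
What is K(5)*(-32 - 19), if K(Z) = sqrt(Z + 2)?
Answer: -51*sqrt(7) ≈ -134.93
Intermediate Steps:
K(Z) = sqrt(2 + Z)
K(5)*(-32 - 19) = sqrt(2 + 5)*(-32 - 19) = sqrt(7)*(-51) = -51*sqrt(7)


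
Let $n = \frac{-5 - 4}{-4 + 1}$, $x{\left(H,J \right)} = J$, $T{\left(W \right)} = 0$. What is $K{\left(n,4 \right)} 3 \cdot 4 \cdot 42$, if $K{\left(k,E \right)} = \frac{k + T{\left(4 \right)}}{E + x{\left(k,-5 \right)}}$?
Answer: $-1512$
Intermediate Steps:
$n = 3$ ($n = - \frac{9}{-3} = \left(-9\right) \left(- \frac{1}{3}\right) = 3$)
$K{\left(k,E \right)} = \frac{k}{-5 + E}$ ($K{\left(k,E \right)} = \frac{k + 0}{E - 5} = \frac{k}{-5 + E}$)
$K{\left(n,4 \right)} 3 \cdot 4 \cdot 42 = \frac{3}{-5 + 4} \cdot 3 \cdot 4 \cdot 42 = \frac{3}{-1} \cdot 3 \cdot 4 \cdot 42 = 3 \left(-1\right) 3 \cdot 4 \cdot 42 = \left(-3\right) 3 \cdot 4 \cdot 42 = \left(-9\right) 4 \cdot 42 = \left(-36\right) 42 = -1512$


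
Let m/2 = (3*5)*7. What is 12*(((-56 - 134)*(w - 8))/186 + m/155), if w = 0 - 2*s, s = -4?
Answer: 504/31 ≈ 16.258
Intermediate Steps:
w = 8 (w = 0 - 2*(-4) = 0 + 8 = 8)
m = 210 (m = 2*((3*5)*7) = 2*(15*7) = 2*105 = 210)
12*(((-56 - 134)*(w - 8))/186 + m/155) = 12*(((-56 - 134)*(8 - 8))/186 + 210/155) = 12*(-190*0*(1/186) + 210*(1/155)) = 12*(0*(1/186) + 42/31) = 12*(0 + 42/31) = 12*(42/31) = 504/31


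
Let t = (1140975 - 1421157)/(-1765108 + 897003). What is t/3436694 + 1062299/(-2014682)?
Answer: -226376729824037429/429330352402655810 ≈ -0.52728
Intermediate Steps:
t = 40026/124015 (t = -280182/(-868105) = -280182*(-1/868105) = 40026/124015 ≈ 0.32275)
t/3436694 + 1062299/(-2014682) = (40026/124015)/3436694 + 1062299/(-2014682) = (40026/124015)*(1/3436694) + 1062299*(-1/2014682) = 20013/213100803205 - 1062299/2014682 = -226376729824037429/429330352402655810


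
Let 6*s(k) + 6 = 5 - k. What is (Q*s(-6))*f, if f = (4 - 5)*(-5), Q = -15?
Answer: -125/2 ≈ -62.500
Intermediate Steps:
s(k) = -⅙ - k/6 (s(k) = -1 + (5 - k)/6 = -1 + (⅚ - k/6) = -⅙ - k/6)
f = 5 (f = -1*(-5) = 5)
(Q*s(-6))*f = -15*(-⅙ - ⅙*(-6))*5 = -15*(-⅙ + 1)*5 = -15*⅚*5 = -25/2*5 = -125/2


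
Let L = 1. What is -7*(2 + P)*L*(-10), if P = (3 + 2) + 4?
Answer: 770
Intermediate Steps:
P = 9 (P = 5 + 4 = 9)
-7*(2 + P)*L*(-10) = -7*(2 + 9)*(-10) = -77*(-10) = 770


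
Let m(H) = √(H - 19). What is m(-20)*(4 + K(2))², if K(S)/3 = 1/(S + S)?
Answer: 361*I*√39/16 ≈ 140.9*I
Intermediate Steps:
m(H) = √(-19 + H)
K(S) = 3/(2*S) (K(S) = 3/(S + S) = 3/((2*S)) = 3*(1/(2*S)) = 3/(2*S))
m(-20)*(4 + K(2))² = √(-19 - 20)*(4 + (3/2)/2)² = √(-39)*(4 + (3/2)*(½))² = (I*√39)*(4 + ¾)² = (I*√39)*(19/4)² = (I*√39)*(361/16) = 361*I*√39/16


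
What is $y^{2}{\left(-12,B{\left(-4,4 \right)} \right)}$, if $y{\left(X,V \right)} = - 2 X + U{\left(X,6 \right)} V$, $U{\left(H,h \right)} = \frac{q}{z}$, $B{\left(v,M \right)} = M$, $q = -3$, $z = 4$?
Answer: $441$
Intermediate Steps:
$U{\left(H,h \right)} = - \frac{3}{4}$
$y{\left(X,V \right)} = - 2 X - \frac{3 V}{4}$
$y^{2}{\left(-12,B{\left(-4,4 \right)} \right)} = \left(\left(-2\right) \left(-12\right) - 3\right)^{2} = \left(24 - 3\right)^{2} = 21^{2} = 441$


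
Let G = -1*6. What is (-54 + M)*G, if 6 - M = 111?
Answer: 954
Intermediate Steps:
M = -105 (M = 6 - 1*111 = 6 - 111 = -105)
G = -6
(-54 + M)*G = (-54 - 105)*(-6) = -159*(-6) = 954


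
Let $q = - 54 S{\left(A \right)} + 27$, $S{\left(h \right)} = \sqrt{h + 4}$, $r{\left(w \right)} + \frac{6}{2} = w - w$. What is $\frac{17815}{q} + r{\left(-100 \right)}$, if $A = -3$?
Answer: $- \frac{17896}{27} \approx -662.81$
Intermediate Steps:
$r{\left(w \right)} = -3$ ($r{\left(w \right)} = -3 + \left(w - w\right) = -3 + 0 = -3$)
$S{\left(h \right)} = \sqrt{4 + h}$
$q = -27$ ($q = - 54 \sqrt{4 - 3} + 27 = - 54 \sqrt{1} + 27 = \left(-54\right) 1 + 27 = -54 + 27 = -27$)
$\frac{17815}{q} + r{\left(-100 \right)} = \frac{17815}{-27} - 3 = 17815 \left(- \frac{1}{27}\right) - 3 = - \frac{17815}{27} - 3 = - \frac{17896}{27}$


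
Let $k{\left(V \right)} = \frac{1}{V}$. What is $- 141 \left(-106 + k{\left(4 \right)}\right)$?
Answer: $\frac{59643}{4} \approx 14911.0$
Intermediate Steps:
$- 141 \left(-106 + k{\left(4 \right)}\right) = - 141 \left(-106 + \frac{1}{4}\right) = \left(-141\right) \left(- \frac{423}{4}\right) = \frac{59643}{4}$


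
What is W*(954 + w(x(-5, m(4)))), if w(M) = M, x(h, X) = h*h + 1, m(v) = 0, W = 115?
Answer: 112700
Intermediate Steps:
x(h, X) = 1 + h² (x(h, X) = h² + 1 = 1 + h²)
W*(954 + w(x(-5, m(4)))) = 115*(954 + (1 + (-5)²)) = 115*(954 + (1 + 25)) = 115*(954 + 26) = 115*980 = 112700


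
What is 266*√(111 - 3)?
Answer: 1596*√3 ≈ 2764.4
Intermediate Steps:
266*√(111 - 3) = 266*√108 = 266*(6*√3) = 1596*√3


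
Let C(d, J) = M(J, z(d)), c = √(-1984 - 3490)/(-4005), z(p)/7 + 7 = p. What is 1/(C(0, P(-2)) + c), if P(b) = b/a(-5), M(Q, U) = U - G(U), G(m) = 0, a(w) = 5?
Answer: -112280175/5501729357 + 4005*I*√5474/38512105499 ≈ -0.020408 + 7.6941e-6*I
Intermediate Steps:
z(p) = -49 + 7*p
c = -I*√5474/4005 (c = √(-5474)*(-1/4005) = (I*√5474)*(-1/4005) = -I*√5474/4005 ≈ -0.018474*I)
M(Q, U) = U (M(Q, U) = U - 1*0 = U + 0 = U)
P(b) = b/5
C(d, J) = -49 + 7*d
1/(C(0, P(-2)) + c) = 1/((-49 + 7*0) - I*√5474/4005) = 1/((-49 + 0) - I*√5474/4005) = 1/(-49 - I*√5474/4005)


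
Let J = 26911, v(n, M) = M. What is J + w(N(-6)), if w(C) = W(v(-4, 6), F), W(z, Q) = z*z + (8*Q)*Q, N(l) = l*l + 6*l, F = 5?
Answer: 27147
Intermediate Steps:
N(l) = l**2 + 6*l
W(z, Q) = z**2 + 8*Q**2
w(C) = 236 (w(C) = 6**2 + 8*5**2 = 36 + 8*25 = 36 + 200 = 236)
J + w(N(-6)) = 26911 + 236 = 27147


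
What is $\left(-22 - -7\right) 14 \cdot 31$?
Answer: $-6510$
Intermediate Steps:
$\left(-22 - -7\right) 14 \cdot 31 = \left(-22 + 7\right) 14 \cdot 31 = \left(-15\right) 14 \cdot 31 = \left(-210\right) 31 = -6510$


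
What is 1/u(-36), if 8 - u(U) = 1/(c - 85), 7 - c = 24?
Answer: 102/817 ≈ 0.12485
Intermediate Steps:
c = -17 (c = 7 - 1*24 = 7 - 24 = -17)
u(U) = 817/102 (u(U) = 8 - 1/(-17 - 85) = 8 - 1/(-102) = 8 - 1*(-1/102) = 8 + 1/102 = 817/102)
1/u(-36) = 1/(817/102) = 102/817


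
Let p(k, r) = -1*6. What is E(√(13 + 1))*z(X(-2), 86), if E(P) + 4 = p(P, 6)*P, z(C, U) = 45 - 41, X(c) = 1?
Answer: -16 - 24*√14 ≈ -105.80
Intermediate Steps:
z(C, U) = 4
p(k, r) = -6
E(P) = -4 - 6*P
E(√(13 + 1))*z(X(-2), 86) = (-4 - 6*√(13 + 1))*4 = (-4 - 6*√14)*4 = -16 - 24*√14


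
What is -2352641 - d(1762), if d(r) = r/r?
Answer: -2352642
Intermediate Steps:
d(r) = 1
-2352641 - d(1762) = -2352641 - 1*1 = -2352641 - 1 = -2352642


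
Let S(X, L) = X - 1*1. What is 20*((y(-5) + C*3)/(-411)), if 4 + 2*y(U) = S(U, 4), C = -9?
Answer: 640/411 ≈ 1.5572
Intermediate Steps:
S(X, L) = -1 + X (S(X, L) = X - 1 = -1 + X)
y(U) = -5/2 + U/2 (y(U) = -2 + (-1 + U)/2 = -2 + (-1/2 + U/2) = -5/2 + U/2)
20*((y(-5) + C*3)/(-411)) = 20*(((-5/2 + (1/2)*(-5)) - 9*3)/(-411)) = 20*(((-5/2 - 5/2) - 27)*(-1/411)) = 20*((-5 - 27)*(-1/411)) = 20*(-32*(-1/411)) = 20*(32/411) = 640/411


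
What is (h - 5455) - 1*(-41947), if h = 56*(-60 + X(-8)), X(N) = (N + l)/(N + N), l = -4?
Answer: 33174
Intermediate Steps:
X(N) = (-4 + N)/(2*N) (X(N) = (N - 4)/(N + N) = (-4 + N)/((2*N)) = (-4 + N)*(1/(2*N)) = (-4 + N)/(2*N))
h = -3318 (h = 56*(-60 + (½)*(-4 - 8)/(-8)) = 56*(-60 + (½)*(-⅛)*(-12)) = 56*(-60 + ¾) = 56*(-237/4) = -3318)
(h - 5455) - 1*(-41947) = (-3318 - 5455) - 1*(-41947) = -8773 + 41947 = 33174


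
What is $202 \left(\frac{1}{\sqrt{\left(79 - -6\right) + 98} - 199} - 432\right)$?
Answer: $- \frac{1719906275}{19709} - \frac{101 \sqrt{183}}{19709} \approx -87265.0$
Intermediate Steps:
$202 \left(\frac{1}{\sqrt{\left(79 - -6\right) + 98} - 199} - 432\right) = 202 \left(\frac{1}{\sqrt{\left(79 + 6\right) + 98} - 199} - 432\right) = 202 \left(\frac{1}{\sqrt{85 + 98} - 199} - 432\right) = 202 \left(\frac{1}{\sqrt{183} - 199} - 432\right) = 202 \left(\frac{1}{-199 + \sqrt{183}} - 432\right) = 202 \left(-432 + \frac{1}{-199 + \sqrt{183}}\right) = -87264 + \frac{202}{-199 + \sqrt{183}}$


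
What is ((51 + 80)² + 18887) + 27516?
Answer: 63564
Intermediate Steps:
((51 + 80)² + 18887) + 27516 = (131² + 18887) + 27516 = (17161 + 18887) + 27516 = 36048 + 27516 = 63564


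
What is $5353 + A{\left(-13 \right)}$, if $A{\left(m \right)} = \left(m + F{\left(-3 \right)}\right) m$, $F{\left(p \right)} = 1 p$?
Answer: $5561$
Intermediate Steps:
$F{\left(p \right)} = p$
$A{\left(m \right)} = m \left(-3 + m\right)$ ($A{\left(m \right)} = \left(m - 3\right) m = \left(-3 + m\right) m = m \left(-3 + m\right)$)
$5353 + A{\left(-13 \right)} = 5353 - 13 \left(-3 - 13\right) = 5353 - -208 = 5353 + 208 = 5561$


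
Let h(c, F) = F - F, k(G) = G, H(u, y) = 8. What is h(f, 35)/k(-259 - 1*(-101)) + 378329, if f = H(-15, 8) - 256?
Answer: 378329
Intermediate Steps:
f = -248 (f = 8 - 256 = -248)
h(c, F) = 0
h(f, 35)/k(-259 - 1*(-101)) + 378329 = 0/(-259 - 1*(-101)) + 378329 = 0/(-259 + 101) + 378329 = 0/(-158) + 378329 = 0*(-1/158) + 378329 = 0 + 378329 = 378329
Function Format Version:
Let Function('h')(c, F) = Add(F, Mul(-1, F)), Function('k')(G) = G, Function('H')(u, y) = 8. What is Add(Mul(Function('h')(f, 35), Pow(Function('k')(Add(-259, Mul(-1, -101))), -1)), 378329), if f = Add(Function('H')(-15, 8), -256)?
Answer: 378329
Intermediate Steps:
f = -248 (f = Add(8, -256) = -248)
Function('h')(c, F) = 0
Add(Mul(Function('h')(f, 35), Pow(Function('k')(Add(-259, Mul(-1, -101))), -1)), 378329) = Add(Mul(0, Pow(Add(-259, Mul(-1, -101)), -1)), 378329) = Add(Mul(0, Pow(Add(-259, 101), -1)), 378329) = Add(Mul(0, Pow(-158, -1)), 378329) = Add(Mul(0, Rational(-1, 158)), 378329) = Add(0, 378329) = 378329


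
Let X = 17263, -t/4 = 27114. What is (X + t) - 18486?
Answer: -109679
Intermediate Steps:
t = -108456 (t = -4*27114 = -108456)
(X + t) - 18486 = (17263 - 108456) - 18486 = -91193 - 18486 = -109679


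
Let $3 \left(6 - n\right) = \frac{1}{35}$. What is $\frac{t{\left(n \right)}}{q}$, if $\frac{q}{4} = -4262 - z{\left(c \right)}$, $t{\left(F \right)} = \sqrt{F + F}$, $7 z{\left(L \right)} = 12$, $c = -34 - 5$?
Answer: $- \frac{\sqrt{132090}}{1790760} \approx -0.00020295$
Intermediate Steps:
$c = -39$ ($c = -34 - 5 = -39$)
$z{\left(L \right)} = \frac{12}{7}$ ($z{\left(L \right)} = \frac{1}{7} \cdot 12 = \frac{12}{7}$)
$n = \frac{629}{105}$ ($n = 6 - \frac{1}{3 \cdot 35} = 6 - \frac{1}{105} = \frac{629}{105} \approx 5.9905$)
$t{\left(F \right)} = \sqrt{2} \sqrt{F}$ ($t{\left(F \right)} = \sqrt{2 F} = \sqrt{2} \sqrt{F}$)
$q = - \frac{119384}{7}$ ($q = 4 \left(-4262 - \frac{12}{7}\right) = 4 \left(- \frac{29846}{7}\right) = - \frac{119384}{7} \approx -17055.0$)
$\frac{t{\left(n \right)}}{q} = \frac{\sqrt{2} \sqrt{\frac{629}{105}}}{- \frac{119384}{7}} = \sqrt{2} \frac{\sqrt{66045}}{105} \left(- \frac{7}{119384}\right) = \frac{\sqrt{132090}}{105} \left(- \frac{7}{119384}\right) = - \frac{\sqrt{132090}}{1790760}$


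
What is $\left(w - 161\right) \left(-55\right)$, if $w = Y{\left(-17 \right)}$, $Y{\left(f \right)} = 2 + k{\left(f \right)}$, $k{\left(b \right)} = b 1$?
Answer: $9680$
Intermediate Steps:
$k{\left(b \right)} = b$
$Y{\left(f \right)} = 2 + f$
$w = -15$ ($w = 2 - 17 = -15$)
$\left(w - 161\right) \left(-55\right) = \left(-15 - 161\right) \left(-55\right) = \left(-176\right) \left(-55\right) = 9680$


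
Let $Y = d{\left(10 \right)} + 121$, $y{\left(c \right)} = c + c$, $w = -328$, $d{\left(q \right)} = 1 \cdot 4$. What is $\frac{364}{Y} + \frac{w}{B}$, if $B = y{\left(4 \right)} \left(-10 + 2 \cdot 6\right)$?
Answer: $- \frac{4397}{250} \approx -17.588$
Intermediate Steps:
$d{\left(q \right)} = 4$
$y{\left(c \right)} = 2 c$
$B = 16$ ($B = 2 \cdot 4 \left(-10 + 2 \cdot 6\right) = 8 \left(-10 + 12\right) = 8 \cdot 2 = 16$)
$Y = 125$ ($Y = 4 + 121 = 125$)
$\frac{364}{Y} + \frac{w}{B} = \frac{364}{125} - \frac{328}{16} = 364 \cdot \frac{1}{125} - \frac{41}{2} = \frac{364}{125} - \frac{41}{2} = - \frac{4397}{250}$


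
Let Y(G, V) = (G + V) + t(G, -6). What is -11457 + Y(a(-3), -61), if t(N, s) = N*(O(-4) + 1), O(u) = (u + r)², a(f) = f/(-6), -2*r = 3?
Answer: -92015/8 ≈ -11502.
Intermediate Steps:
r = -3/2 (r = -½*3 = -3/2 ≈ -1.5000)
a(f) = -f/6 (a(f) = f*(-⅙) = -f/6)
O(u) = (-3/2 + u)² (O(u) = (u - 3/2)² = (-3/2 + u)²)
t(N, s) = 125*N/4 (t(N, s) = N*((-3 + 2*(-4))²/4 + 1) = N*((-3 - 8)²/4 + 1) = N*((¼)*(-11)² + 1) = N*((¼)*121 + 1) = N*(121/4 + 1) = N*(125/4) = 125*N/4)
Y(G, V) = V + 129*G/4 (Y(G, V) = (G + V) + 125*G/4 = V + 129*G/4)
-11457 + Y(a(-3), -61) = -11457 + (-61 + 129*(-⅙*(-3))/4) = -11457 + (-61 + (129/4)*(½)) = -11457 + (-61 + 129/8) = -11457 - 359/8 = -92015/8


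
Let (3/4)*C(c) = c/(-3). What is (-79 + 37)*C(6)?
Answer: 112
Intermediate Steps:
C(c) = -4*c/9 (C(c) = 4*(c/(-3))/3 = 4*(c*(-⅓))/3 = 4*(-c/3)/3 = -4*c/9)
(-79 + 37)*C(6) = (-79 + 37)*(-4/9*6) = -42*(-8/3) = 112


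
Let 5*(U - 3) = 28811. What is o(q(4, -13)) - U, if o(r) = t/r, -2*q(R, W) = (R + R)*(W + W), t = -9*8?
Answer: -374783/65 ≈ -5765.9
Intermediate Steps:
U = 28826/5 (U = 3 + (⅕)*28811 = 3 + 28811/5 = 28826/5 ≈ 5765.2)
t = -72
q(R, W) = -2*R*W (q(R, W) = -(R + R)*(W + W)/2 = -2*R*2*W/2 = -2*R*W)
o(r) = -72/r
o(q(4, -13)) - U = -72/((-2*4*(-13))) - 1*28826/5 = -72/104 - 28826/5 = -72*1/104 - 28826/5 = -9/13 - 28826/5 = -374783/65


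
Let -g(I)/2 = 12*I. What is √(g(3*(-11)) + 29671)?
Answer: √30463 ≈ 174.54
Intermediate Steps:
g(I) = -24*I
√(g(3*(-11)) + 29671) = √(-72*(-11) + 29671) = √(-24*(-33) + 29671) = √(792 + 29671) = √30463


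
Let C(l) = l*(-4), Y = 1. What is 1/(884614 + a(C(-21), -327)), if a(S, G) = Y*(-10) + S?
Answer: 1/884688 ≈ 1.1303e-6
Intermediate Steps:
C(l) = -4*l
a(S, G) = -10 + S (a(S, G) = 1*(-10) + S = -10 + S)
1/(884614 + a(C(-21), -327)) = 1/(884614 + (-10 - 4*(-21))) = 1/(884614 + (-10 + 84)) = 1/(884614 + 74) = 1/884688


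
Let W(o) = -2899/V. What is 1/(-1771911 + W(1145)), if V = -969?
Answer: -969/1716978860 ≈ -5.6436e-7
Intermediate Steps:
W(o) = 2899/969 (W(o) = -2899/(-969) = -2899*(-1/969) = 2899/969)
1/(-1771911 + W(1145)) = 1/(-1771911 + 2899/969) = 1/(-1716978860/969) = -969/1716978860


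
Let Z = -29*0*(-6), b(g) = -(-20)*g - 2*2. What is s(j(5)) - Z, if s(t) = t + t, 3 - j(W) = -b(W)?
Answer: 198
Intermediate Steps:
b(g) = -4 + 20*g (b(g) = 20*g - 4 = -4 + 20*g)
j(W) = -1 + 20*W (j(W) = 3 - (-1)*(-4 + 20*W) = 3 - (4 - 20*W) = 3 + (-4 + 20*W) = -1 + 20*W)
s(t) = 2*t
Z = 0 (Z = 0*(-6) = 0)
s(j(5)) - Z = 2*(-1 + 20*5) - 1*0 = 2*(-1 + 100) + 0 = 2*99 + 0 = 198 + 0 = 198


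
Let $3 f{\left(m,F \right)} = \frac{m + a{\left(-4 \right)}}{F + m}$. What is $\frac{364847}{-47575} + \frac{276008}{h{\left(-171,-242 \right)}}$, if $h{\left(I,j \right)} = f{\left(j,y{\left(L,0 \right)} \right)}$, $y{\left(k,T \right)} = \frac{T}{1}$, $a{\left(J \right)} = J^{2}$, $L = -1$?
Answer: $\frac{4766541030089}{5375975} \approx 8.8664 \cdot 10^{5}$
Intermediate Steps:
$y{\left(k,T \right)} = T$ ($y{\left(k,T \right)} = T 1 = T$)
$f{\left(m,F \right)} = \frac{16 + m}{3 \left(F + m\right)}$ ($f{\left(m,F \right)} = \frac{\left(m + \left(-4\right)^{2}\right) \frac{1}{F + m}}{3} = \frac{\left(m + 16\right) \frac{1}{F + m}}{3} = \frac{\left(16 + m\right) \frac{1}{F + m}}{3} = \frac{\frac{1}{F + m} \left(16 + m\right)}{3} = \frac{16 + m}{3 \left(F + m\right)}$)
$h{\left(I,j \right)} = \frac{16 + j}{3 j}$ ($h{\left(I,j \right)} = \frac{16 + j}{3 \left(0 + j\right)} = \frac{16 + j}{3 j}$)
$\frac{364847}{-47575} + \frac{276008}{h{\left(-171,-242 \right)}} = \frac{364847}{-47575} + \frac{276008}{\frac{1}{3} \frac{1}{-242} \left(16 - 242\right)} = 364847 \left(- \frac{1}{47575}\right) + \frac{276008}{\frac{1}{3} \left(- \frac{1}{242}\right) \left(-226\right)} = - \frac{364847}{47575} + \frac{276008}{\frac{113}{363}} = - \frac{364847}{47575} + 276008 \cdot \frac{363}{113} = - \frac{364847}{47575} + \frac{100190904}{113} = \frac{4766541030089}{5375975}$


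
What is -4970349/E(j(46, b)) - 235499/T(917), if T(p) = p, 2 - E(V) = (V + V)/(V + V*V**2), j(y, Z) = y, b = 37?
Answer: -9649880471629/3880744 ≈ -2.4866e+6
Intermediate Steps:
E(V) = 2 - 2*V/(V + V**3) (E(V) = 2 - (V + V)/(V + V*V**2) = 2 - 2*V/(V + V**3))
-4970349/E(j(46, b)) - 235499/T(917) = -4970349/(2*46**2/(1 + 46**2)) - 235499/917 = -4970349/(2*2116/(1 + 2116)) - 235499*1/917 = -4970349/(2*2116/2117) - 235499/917 = -4970349/(2*2116*(1/2117)) - 235499/917 = -4970349/4232/2117 - 235499/917 = -4970349*2117/4232 - 235499/917 = -10522228833/4232 - 235499/917 = -9649880471629/3880744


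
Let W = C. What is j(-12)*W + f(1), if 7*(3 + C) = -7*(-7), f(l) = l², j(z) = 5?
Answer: 21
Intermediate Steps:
C = 4 (C = -3 + (-7*(-7))/7 = -3 + (⅐)*49 = -3 + 7 = 4)
W = 4
j(-12)*W + f(1) = 5*4 + 1² = 20 + 1 = 21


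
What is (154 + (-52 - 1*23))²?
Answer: 6241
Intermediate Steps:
(154 + (-52 - 1*23))² = (154 + (-52 - 23))² = (154 - 75)² = 79² = 6241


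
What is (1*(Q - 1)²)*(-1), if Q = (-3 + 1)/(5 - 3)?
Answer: -4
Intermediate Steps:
Q = -1 (Q = -2/2 = -2*½ = -1)
(1*(Q - 1)²)*(-1) = (1*(-1 - 1)²)*(-1) = (1*(-2)²)*(-1) = (1*4)*(-1) = 4*(-1) = -4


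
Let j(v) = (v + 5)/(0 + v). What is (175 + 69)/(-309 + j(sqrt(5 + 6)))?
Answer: -826672/1043479 - 1220*sqrt(11)/1043479 ≈ -0.79610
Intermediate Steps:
j(v) = (5 + v)/v
(175 + 69)/(-309 + j(sqrt(5 + 6))) = (175 + 69)/(-309 + (5 + sqrt(5 + 6))/(sqrt(5 + 6))) = 244/(-309 + (5 + sqrt(11))/(sqrt(11))) = 244/(-309 + (sqrt(11)/11)*(5 + sqrt(11))) = 244/(-309 + sqrt(11)*(5 + sqrt(11))/11)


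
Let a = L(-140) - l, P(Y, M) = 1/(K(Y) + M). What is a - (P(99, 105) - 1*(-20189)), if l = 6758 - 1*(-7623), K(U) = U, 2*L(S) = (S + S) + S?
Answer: -7095121/204 ≈ -34780.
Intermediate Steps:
L(S) = 3*S/2 (L(S) = ((S + S) + S)/2 = (2*S + S)/2 = (3*S)/2 = 3*S/2)
l = 14381 (l = 6758 + 7623 = 14381)
P(Y, M) = 1/(M + Y) (P(Y, M) = 1/(Y + M) = 1/(M + Y))
a = -14591 (a = (3/2)*(-140) - 1*14381 = -210 - 14381 = -14591)
a - (P(99, 105) - 1*(-20189)) = -14591 - (1/(105 + 99) - 1*(-20189)) = -14591 - (1/204 + 20189) = -14591 - 1*4118557/204 = -14591 - 4118557/204 = -7095121/204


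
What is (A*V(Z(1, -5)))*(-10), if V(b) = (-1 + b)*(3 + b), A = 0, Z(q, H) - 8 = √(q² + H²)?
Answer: 0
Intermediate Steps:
Z(q, H) = 8 + √(H² + q²) (Z(q, H) = 8 + √(q² + H²) = 8 + √(H² + q²))
(A*V(Z(1, -5)))*(-10) = (0*(-3 + (8 + √((-5)² + 1²))² + 2*(8 + √((-5)² + 1²))))*(-10) = (0*(-3 + (8 + √(25 + 1))² + 2*(8 + √(25 + 1))))*(-10) = (0*(-3 + (8 + √26)² + 2*(8 + √26)))*(-10) = (0*(-3 + (8 + √26)² + (16 + 2*√26)))*(-10) = (0*(13 + (8 + √26)² + 2*√26))*(-10) = 0*(-10) = 0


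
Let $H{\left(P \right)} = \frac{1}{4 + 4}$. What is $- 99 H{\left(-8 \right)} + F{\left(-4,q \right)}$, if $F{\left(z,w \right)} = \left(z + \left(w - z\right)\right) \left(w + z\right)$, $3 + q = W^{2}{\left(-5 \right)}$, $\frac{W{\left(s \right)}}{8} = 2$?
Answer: $\frac{503877}{8} \approx 62985.0$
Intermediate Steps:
$W{\left(s \right)} = 16$ ($W{\left(s \right)} = 8 \cdot 2 = 16$)
$q = 253$ ($q = -3 + 16^{2} = -3 + 256 = 253$)
$F{\left(z,w \right)} = w \left(w + z\right)$
$H{\left(P \right)} = \frac{1}{8}$
$- 99 H{\left(-8 \right)} + F{\left(-4,q \right)} = \left(-99\right) \frac{1}{8} + 253 \left(253 - 4\right) = - \frac{99}{8} + 253 \cdot 249 = - \frac{99}{8} + 62997 = \frac{503877}{8}$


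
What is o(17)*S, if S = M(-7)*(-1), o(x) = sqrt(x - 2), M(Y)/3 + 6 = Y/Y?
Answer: 15*sqrt(15) ≈ 58.095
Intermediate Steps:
M(Y) = -15 (M(Y) = -18 + 3*(Y/Y) = -18 + 3*1 = -18 + 3 = -15)
o(x) = sqrt(-2 + x)
S = 15 (S = -15*(-1) = 15)
o(17)*S = sqrt(-2 + 17)*15 = sqrt(15)*15 = 15*sqrt(15)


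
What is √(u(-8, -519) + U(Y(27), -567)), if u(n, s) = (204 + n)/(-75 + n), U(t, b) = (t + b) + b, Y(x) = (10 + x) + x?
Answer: I*√7387498/83 ≈ 32.747*I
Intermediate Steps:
Y(x) = 10 + 2*x
U(t, b) = t + 2*b (U(t, b) = (b + t) + b = t + 2*b)
u(n, s) = (204 + n)/(-75 + n)
√(u(-8, -519) + U(Y(27), -567)) = √((204 - 8)/(-75 - 8) + ((10 + 2*27) + 2*(-567))) = √(196/(-83) + ((10 + 54) - 1134)) = √(-1/83*196 + (64 - 1134)) = √(-196/83 - 1070) = √(-89006/83) = I*√7387498/83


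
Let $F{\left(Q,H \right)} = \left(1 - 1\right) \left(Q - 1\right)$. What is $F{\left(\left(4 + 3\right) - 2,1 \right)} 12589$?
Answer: $0$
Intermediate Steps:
$F{\left(Q,H \right)} = 0$ ($F{\left(Q,H \right)} = 0 \left(-1 + Q\right) = 0$)
$F{\left(\left(4 + 3\right) - 2,1 \right)} 12589 = 0 \cdot 12589 = 0$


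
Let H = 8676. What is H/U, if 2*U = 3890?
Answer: 8676/1945 ≈ 4.4607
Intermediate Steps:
U = 1945 (U = (½)*3890 = 1945)
H/U = 8676/1945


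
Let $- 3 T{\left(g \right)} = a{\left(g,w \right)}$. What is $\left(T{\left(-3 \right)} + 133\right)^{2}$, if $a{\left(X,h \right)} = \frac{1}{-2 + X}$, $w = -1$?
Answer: $\frac{3984016}{225} \approx 17707.0$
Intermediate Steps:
$T{\left(g \right)} = - \frac{1}{3 \left(-2 + g\right)}$
$\left(T{\left(-3 \right)} + 133\right)^{2} = \left(- \frac{1}{-6 + 3 \left(-3\right)} + 133\right)^{2} = \left(- \frac{1}{-6 - 9} + 133\right)^{2} = \left(- \frac{1}{-15} + 133\right)^{2} = \left(\left(-1\right) \left(- \frac{1}{15}\right) + 133\right)^{2} = \left(\frac{1}{15} + 133\right)^{2} = \left(\frac{1996}{15}\right)^{2} = \frac{3984016}{225}$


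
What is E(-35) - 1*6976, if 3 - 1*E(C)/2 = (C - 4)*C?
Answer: -9700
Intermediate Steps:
E(C) = 6 - 2*C*(-4 + C) (E(C) = 6 - 2*(C - 4)*C = 6 - 2*(-4 + C)*C = 6 - 2*C*(-4 + C))
E(-35) - 1*6976 = (6 - 2*(-35)² + 8*(-35)) - 1*6976 = (6 - 2*1225 - 280) - 6976 = (6 - 2450 - 280) - 6976 = -2724 - 6976 = -9700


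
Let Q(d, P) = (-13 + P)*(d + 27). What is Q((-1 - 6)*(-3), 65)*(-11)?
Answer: -27456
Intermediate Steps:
Q(d, P) = (-13 + P)*(27 + d)
Q((-1 - 6)*(-3), 65)*(-11) = (-351 - 13*(-1 - 6)*(-3) + 27*65 + 65*((-1 - 6)*(-3)))*(-11) = (-351 - (-91)*(-3) + 1755 + 65*(-7*(-3)))*(-11) = (-351 - 13*21 + 1755 + 65*21)*(-11) = (-351 - 273 + 1755 + 1365)*(-11) = 2496*(-11) = -27456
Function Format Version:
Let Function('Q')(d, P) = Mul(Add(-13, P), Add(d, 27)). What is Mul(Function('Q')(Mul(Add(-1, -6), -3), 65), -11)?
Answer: -27456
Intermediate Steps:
Function('Q')(d, P) = Mul(Add(-13, P), Add(27, d))
Mul(Function('Q')(Mul(Add(-1, -6), -3), 65), -11) = Mul(Add(-351, Mul(-13, Mul(Add(-1, -6), -3)), Mul(27, 65), Mul(65, Mul(Add(-1, -6), -3))), -11) = Mul(Add(-351, Mul(-13, Mul(-7, -3)), 1755, Mul(65, Mul(-7, -3))), -11) = Mul(Add(-351, Mul(-13, 21), 1755, Mul(65, 21)), -11) = Mul(Add(-351, -273, 1755, 1365), -11) = Mul(2496, -11) = -27456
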